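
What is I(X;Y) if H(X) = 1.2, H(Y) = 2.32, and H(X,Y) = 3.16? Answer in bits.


I(X;Y) = H(X) + H(Y) - H(X,Y) = 1.2 + 2.32 - 3.16 = 0.36

0.36 bits


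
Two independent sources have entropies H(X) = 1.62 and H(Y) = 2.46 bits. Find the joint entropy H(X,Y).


For independent variables, H(X,Y) = H(X) + H(Y) = 1.62 + 2.46 = 4.08

4.08 bits


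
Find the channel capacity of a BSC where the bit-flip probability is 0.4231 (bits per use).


H(p) = -p*log2(p) - (1-p)*log2(1-p) = -0.4231*log2(0.4231) - 0.5769*log2(0.5769) = 0.525037 + 0.457832 = 0.9829. C = 1 - H(p) = 1 - 0.9829 = 0.0171

0.0171 bits


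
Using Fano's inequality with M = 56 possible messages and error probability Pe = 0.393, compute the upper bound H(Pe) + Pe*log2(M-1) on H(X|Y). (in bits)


H(Pe) = -Pe*log2(Pe) - (1-Pe)*log2(1-Pe) = -0.393*log2(0.393) - 0.607*log2(0.607) = 0.529528 + 0.437181 = 0.9667. Pe*log2(M-1) = 0.393*log2(55) = 2.272074. Bound = H(Pe) + Pe*log2(M-1) = 0.529528 + 0.437181 + 2.272074 = 3.2388

3.2388 bits


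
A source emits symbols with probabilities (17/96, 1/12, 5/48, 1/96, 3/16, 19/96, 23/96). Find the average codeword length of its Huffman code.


Huffman construction (repeatedly merge the two least-probable nodes; each merge adds 1 bit to every symbol beneath it): 1/96 + 1/12 = 3/32; 3/32 + 5/48 = 19/96; 17/96 + 3/16 = 35/96; 19/96 + 19/96 = 19/48; 23/96 + 35/96 = 29/48; 19/48 + 29/48 = 1. Resulting codeword lengths (in the order the probabilities were given): (3, 4, 3, 4, 3, 2, 2). L_avg = sum(p_i * l_i) = 17/96*3 + 1/12*4 + 5/48*3 + 1/96*4 + 3/16*3 + 19/96*2 + 23/96*2 = 85/32 = 2.6562

2.6562 bits


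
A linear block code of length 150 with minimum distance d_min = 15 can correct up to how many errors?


Correction capability = floor((d-1)/2) = floor((15-1)/2) = 7

7 errors


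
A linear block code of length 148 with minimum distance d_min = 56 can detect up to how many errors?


Detection capability = d_min - 1 = 56 - 1 = 55

55 errors


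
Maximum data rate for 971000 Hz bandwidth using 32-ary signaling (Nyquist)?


Rate = 2 * B * log2(M) = 2 * 971000 * 5.0 = 9710000.0

9710000.0 bps


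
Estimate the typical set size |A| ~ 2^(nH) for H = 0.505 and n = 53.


log2|A_typical| = nH = 53 * 0.505 = 26.765, so |A_typical| ~ 2^26.765 = 1.140e+08

1.140e+08


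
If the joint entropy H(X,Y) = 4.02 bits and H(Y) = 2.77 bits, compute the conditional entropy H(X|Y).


H(X|Y) = H(X,Y) - H(Y) = 4.02 - 2.77 = 1.25

1.25 bits


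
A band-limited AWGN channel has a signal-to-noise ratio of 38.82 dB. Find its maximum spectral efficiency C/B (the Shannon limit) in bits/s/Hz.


SNR_linear = 10^(38.82/10) = 7620.7901; C/B = log2(1 + SNR_linear) = log2(1 + 7620.7901) = 12.8959

12.8959 bits/s/Hz


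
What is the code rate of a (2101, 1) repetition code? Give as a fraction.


Rate = k/n = 1/2101

1/2101


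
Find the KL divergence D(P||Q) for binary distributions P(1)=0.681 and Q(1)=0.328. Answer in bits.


KL = p*log2(p/q) + (1-p)*log2((1-p)/(1-q)) = 0.681*log2(0.681/0.328) + 0.319*log2(0.319/0.672) = 0.3749

0.3749 bits


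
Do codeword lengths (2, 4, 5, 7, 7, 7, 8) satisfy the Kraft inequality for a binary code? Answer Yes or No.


Kraft sum = sum(2^(-l_i)) = 0.3711, need <= 1. Result: satisfied (a binary prefix-free code with these lengths exists)

Yes


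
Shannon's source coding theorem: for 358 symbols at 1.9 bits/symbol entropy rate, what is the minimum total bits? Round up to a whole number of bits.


Minimum bits >= n * H = 358 * 1.9 = 680.2, rounded up to a whole number of bits = 681

681 bits


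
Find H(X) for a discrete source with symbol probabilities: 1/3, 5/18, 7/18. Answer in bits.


H = -sum(p_i * log2(p_i)). Terms: -(1/3)*log2(1/3) = 0.528321; -(5/18)*log2(5/18) = 0.513332; -(7/18)*log2(7/18) = 0.529888. H = 0.528321 + 0.513332 + 0.529888 = 1.5715

1.5715 bits


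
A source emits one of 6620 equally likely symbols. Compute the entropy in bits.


H = log2(n) = log2(6620) = 12.6926

12.6926 bits


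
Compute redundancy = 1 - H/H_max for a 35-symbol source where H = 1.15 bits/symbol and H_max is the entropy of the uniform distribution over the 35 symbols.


H_max = log2(K) = log2(35) = 5.1293 bits/symbol. Redundancy = 1 - H/H_max = 1 - 1.15/5.1293 = 1 - 0.2242 = 0.7758

0.7758


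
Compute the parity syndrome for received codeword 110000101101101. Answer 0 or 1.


Syndrome = XOR of all bits = 1 XOR 1 XOR 0 XOR 0 XOR 0 XOR 0 XOR 1 XOR 0 XOR 1 XOR 1 XOR 0 XOR 1 XOR 1 XOR 0 XOR 1 = 0

0


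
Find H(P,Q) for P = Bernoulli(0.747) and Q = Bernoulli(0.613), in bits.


H(P,Q) = -p*log2(q) - (1-p)*log2(1-q). -0.747*log2(0.613) = 0.527413; -0.253*log2(0.387) = 0.346507. H(P,Q) = 0.527413 + 0.346507 = 0.8739

0.8739 bits


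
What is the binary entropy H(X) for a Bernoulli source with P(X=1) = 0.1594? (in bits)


H = -p*log2(p) - (1-p)*log2(1-p). -0.1594*log2(0.1594) = 0.422295; -0.8406*log2(0.8406) = 0.210578. H = 0.422295 + 0.210578 = 0.6329

0.6329 bits


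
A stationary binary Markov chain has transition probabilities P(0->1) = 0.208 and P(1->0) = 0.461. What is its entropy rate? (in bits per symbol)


Stationary distribution: pi_0 = p10/(p01+p10) = 0.6891, pi_1 = 0.3109. Entropy rate H' = pi_0*H(p01) + pi_1*H(p10) = 0.6891*0.7376 + 0.3109*0.9956 = 0.8178

0.8178 bits/symbol


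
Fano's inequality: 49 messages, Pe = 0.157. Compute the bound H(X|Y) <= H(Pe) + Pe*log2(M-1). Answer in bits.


H(Pe) = -Pe*log2(Pe) - (1-Pe)*log2(1-Pe) = -0.157*log2(0.157) - 0.843*log2(0.843) = 0.419373 + 0.207711 = 0.6271. Pe*log2(M-1) = 0.157*log2(48) = 0.876839. Bound = H(Pe) + Pe*log2(M-1) = 0.419373 + 0.207711 + 0.876839 = 1.5039

1.5039 bits


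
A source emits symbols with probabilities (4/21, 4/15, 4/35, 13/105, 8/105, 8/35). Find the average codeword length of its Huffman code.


Huffman construction (repeatedly merge the two least-probable nodes; each merge adds 1 bit to every symbol beneath it): 8/105 + 4/35 = 4/21; 13/105 + 4/21 = 11/35; 4/21 + 8/35 = 44/105; 4/15 + 11/35 = 61/105; 44/105 + 61/105 = 1. Resulting codeword lengths (in the order the probabilities were given): (3, 2, 3, 3, 3, 2). L_avg = sum(p_i * l_i) = 4/21*3 + 4/15*2 + 4/35*3 + 13/105*3 + 8/105*3 + 8/35*2 = 263/105 = 2.5048

2.5048 bits


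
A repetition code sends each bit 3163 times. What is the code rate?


Rate = k/n = 1/3163

1/3163


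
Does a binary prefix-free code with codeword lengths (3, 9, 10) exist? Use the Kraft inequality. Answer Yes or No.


Kraft sum = sum(2^(-l_i)) = 0.1279, need <= 1. Result: satisfied (a binary prefix-free code with these lengths exists)

Yes


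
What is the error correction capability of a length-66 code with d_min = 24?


Correction capability = floor((d-1)/2) = floor((24-1)/2) = 11

11 errors


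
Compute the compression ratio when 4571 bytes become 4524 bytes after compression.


Ratio = original / compressed = 4571 / 4524 = 1.0104

1.0104


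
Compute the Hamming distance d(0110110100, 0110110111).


Count differing positions: . . . . . . . . ^ ^ = 2 differences

2


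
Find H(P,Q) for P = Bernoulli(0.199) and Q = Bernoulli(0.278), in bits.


H(P,Q) = -p*log2(q) - (1-p)*log2(1-q). -0.199*log2(0.278) = 0.367522; -0.801*log2(0.722) = 0.376413. H(P,Q) = 0.367522 + 0.376413 = 0.7439

0.7439 bits


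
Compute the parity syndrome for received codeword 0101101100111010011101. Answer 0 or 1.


Syndrome = XOR of all bits = 0 XOR 1 XOR 0 XOR 1 XOR 1 XOR 0 XOR 1 XOR 1 XOR 0 XOR 0 XOR 1 XOR 1 XOR 1 XOR 0 XOR 1 XOR 0 XOR 0 XOR 1 XOR 1 XOR 1 XOR 0 XOR 1 = 1

1


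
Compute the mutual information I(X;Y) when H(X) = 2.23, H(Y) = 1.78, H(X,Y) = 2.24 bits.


I(X;Y) = H(X) + H(Y) - H(X,Y) = 2.23 + 1.78 - 2.24 = 1.77

1.77 bits


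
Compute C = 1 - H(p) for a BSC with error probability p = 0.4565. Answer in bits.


H(p) = -p*log2(p) - (1-p)*log2(1-p) = -0.4565*log2(0.4565) - 0.5435*log2(0.5435) = 0.516444 + 0.478089 = 0.9945. C = 1 - H(p) = 1 - 0.9945 = 0.0055

0.0055 bits


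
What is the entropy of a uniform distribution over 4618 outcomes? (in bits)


H = log2(n) = log2(4618) = 12.1731

12.1731 bits


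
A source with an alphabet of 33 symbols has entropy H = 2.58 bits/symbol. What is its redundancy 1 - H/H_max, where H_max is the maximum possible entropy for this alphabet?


H_max = log2(K) = log2(33) = 5.0444 bits/symbol. Redundancy = 1 - H/H_max = 1 - 2.58/5.0444 = 1 - 0.5115 = 0.4885

0.4885


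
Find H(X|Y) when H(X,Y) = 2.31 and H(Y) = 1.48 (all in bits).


H(X|Y) = H(X,Y) - H(Y) = 2.31 - 1.48 = 0.83

0.83 bits


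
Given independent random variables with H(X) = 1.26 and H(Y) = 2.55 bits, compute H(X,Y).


For independent variables, H(X,Y) = H(X) + H(Y) = 1.26 + 2.55 = 3.81

3.81 bits


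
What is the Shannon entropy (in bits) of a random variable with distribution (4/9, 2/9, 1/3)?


H = -sum(p_i * log2(p_i)). Terms: -(4/9)*log2(4/9) = 0.519967; -(2/9)*log2(2/9) = 0.482206; -(1/3)*log2(1/3) = 0.528321. H = 0.519967 + 0.482206 + 0.528321 = 1.5305

1.5305 bits


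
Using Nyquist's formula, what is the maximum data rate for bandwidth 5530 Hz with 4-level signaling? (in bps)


Rate = 2 * B * log2(M) = 2 * 5530 * 2.0 = 22120.0

22120.0 bps


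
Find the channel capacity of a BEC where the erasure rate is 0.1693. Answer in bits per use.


C = 1 - epsilon = 1 - 0.1693 = 0.8307

0.8307 bits


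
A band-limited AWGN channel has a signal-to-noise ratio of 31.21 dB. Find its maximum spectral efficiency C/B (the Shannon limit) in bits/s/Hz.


SNR_linear = 10^(31.21/10) = 1321.2956; C/B = log2(1 + SNR_linear) = log2(1 + 1321.2956) = 10.3688

10.3688 bits/s/Hz


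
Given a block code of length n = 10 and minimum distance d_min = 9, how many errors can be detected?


Detection capability = d_min - 1 = 9 - 1 = 8

8 errors


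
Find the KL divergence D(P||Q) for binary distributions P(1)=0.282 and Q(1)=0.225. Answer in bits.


KL = p*log2(p/q) + (1-p)*log2((1-p)/(1-q)) = 0.282*log2(0.282/0.225) + 0.718*log2(0.718/0.775) = 0.0127

0.0127 bits


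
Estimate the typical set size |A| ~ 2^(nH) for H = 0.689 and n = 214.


log2|A_typical| = nH = 214 * 0.689 = 147.446, so |A_typical| ~ 2^147.446 = 2.430e+44

2.430e+44


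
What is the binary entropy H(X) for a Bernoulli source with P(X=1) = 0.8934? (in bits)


H = -p*log2(p) - (1-p)*log2(1-p). -0.8934*log2(0.8934) = 0.145286; -0.1066*log2(0.1066) = 0.344288. H = 0.145286 + 0.344288 = 0.4896

0.4896 bits


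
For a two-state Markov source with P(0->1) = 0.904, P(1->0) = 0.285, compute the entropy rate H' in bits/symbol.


Stationary distribution: pi_0 = p10/(p01+p10) = 0.2397, pi_1 = 0.7603. Entropy rate H' = pi_0*H(p01) + pi_1*H(p10) = 0.2397*0.4562 + 0.7603*0.8622 = 0.7649

0.7649 bits/symbol


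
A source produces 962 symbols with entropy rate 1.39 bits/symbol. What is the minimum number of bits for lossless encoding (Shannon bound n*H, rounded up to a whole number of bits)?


Minimum bits >= n * H = 962 * 1.39 = 1337.18, rounded up to a whole number of bits = 1338

1338 bits


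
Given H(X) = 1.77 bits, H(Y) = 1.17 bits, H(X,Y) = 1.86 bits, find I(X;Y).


I(X;Y) = H(X) + H(Y) - H(X,Y) = 1.77 + 1.17 - 1.86 = 1.08

1.08 bits


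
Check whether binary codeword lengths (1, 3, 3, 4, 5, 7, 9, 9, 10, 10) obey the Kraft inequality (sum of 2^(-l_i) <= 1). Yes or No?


Kraft sum = sum(2^(-l_i)) = 0.8574, need <= 1. Result: satisfied (a binary prefix-free code with these lengths exists)

Yes


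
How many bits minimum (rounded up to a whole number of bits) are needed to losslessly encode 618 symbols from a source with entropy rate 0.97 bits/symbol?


Minimum bits >= n * H = 618 * 0.97 = 599.46, rounded up to a whole number of bits = 600

600 bits


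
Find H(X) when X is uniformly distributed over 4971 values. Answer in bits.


H = log2(n) = log2(4971) = 12.2793

12.2793 bits


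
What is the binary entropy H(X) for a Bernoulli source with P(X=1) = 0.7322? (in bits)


H = -p*log2(p) - (1-p)*log2(1-p). -0.7322*log2(0.7322) = 0.329263; -0.2678*log2(0.2678) = 0.509027. H = 0.329263 + 0.509027 = 0.8383

0.8383 bits


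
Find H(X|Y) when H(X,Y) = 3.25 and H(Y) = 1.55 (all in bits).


H(X|Y) = H(X,Y) - H(Y) = 3.25 - 1.55 = 1.7

1.7 bits


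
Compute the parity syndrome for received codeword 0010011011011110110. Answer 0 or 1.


Syndrome = XOR of all bits = 0 XOR 0 XOR 1 XOR 0 XOR 0 XOR 1 XOR 1 XOR 0 XOR 1 XOR 1 XOR 0 XOR 1 XOR 1 XOR 1 XOR 1 XOR 0 XOR 1 XOR 1 XOR 0 = 1

1


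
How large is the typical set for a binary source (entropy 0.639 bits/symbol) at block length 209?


log2|A_typical| = nH = 209 * 0.639 = 133.551, so |A_typical| ~ 2^133.551 = 1.595e+40

1.595e+40


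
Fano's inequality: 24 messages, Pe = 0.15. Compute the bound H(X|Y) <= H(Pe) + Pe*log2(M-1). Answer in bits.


H(Pe) = -Pe*log2(Pe) - (1-Pe)*log2(1-Pe) = -0.15*log2(0.15) - 0.85*log2(0.85) = 0.410545 + 0.199295 = 0.6098. Pe*log2(M-1) = 0.15*log2(23) = 0.678534. Bound = H(Pe) + Pe*log2(M-1) = 0.410545 + 0.199295 + 0.678534 = 1.2884

1.2884 bits


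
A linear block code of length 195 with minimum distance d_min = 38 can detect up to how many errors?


Detection capability = d_min - 1 = 38 - 1 = 37

37 errors


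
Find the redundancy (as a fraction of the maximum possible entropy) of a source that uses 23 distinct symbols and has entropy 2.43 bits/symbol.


H_max = log2(K) = log2(23) = 4.5236 bits/symbol. Redundancy = 1 - H/H_max = 1 - 2.43/4.5236 = 1 - 0.5372 = 0.4628

0.4628


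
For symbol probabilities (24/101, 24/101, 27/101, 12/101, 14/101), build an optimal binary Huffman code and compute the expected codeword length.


Huffman construction (repeatedly merge the two least-probable nodes; each merge adds 1 bit to every symbol beneath it): 12/101 + 14/101 = 26/101; 24/101 + 24/101 = 48/101; 26/101 + 27/101 = 53/101; 48/101 + 53/101 = 1. Resulting codeword lengths (in the order the probabilities were given): (2, 2, 2, 3, 3). L_avg = sum(p_i * l_i) = 24/101*2 + 24/101*2 + 27/101*2 + 12/101*3 + 14/101*3 = 228/101 = 2.2574

2.2574 bits


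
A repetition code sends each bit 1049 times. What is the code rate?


Rate = k/n = 1/1049

1/1049


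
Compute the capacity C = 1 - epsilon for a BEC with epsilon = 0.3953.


C = 1 - epsilon = 1 - 0.3953 = 0.6047

0.6047 bits


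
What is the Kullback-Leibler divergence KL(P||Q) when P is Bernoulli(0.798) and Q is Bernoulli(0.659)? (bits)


KL = p*log2(p/q) + (1-p)*log2((1-p)/(1-q)) = 0.798*log2(0.798/0.659) + 0.202*log2(0.202/0.341) = 0.0677

0.0677 bits


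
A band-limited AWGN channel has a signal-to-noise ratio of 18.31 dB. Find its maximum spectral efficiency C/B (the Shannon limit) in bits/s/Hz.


SNR_linear = 10^(18.31/10) = 67.7642; C/B = log2(1 + SNR_linear) = log2(1 + 67.7642) = 6.1036

6.1036 bits/s/Hz


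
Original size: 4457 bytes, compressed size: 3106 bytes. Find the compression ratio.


Ratio = original / compressed = 4457 / 3106 = 1.435

1.435


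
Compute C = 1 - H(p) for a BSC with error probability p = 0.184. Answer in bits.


H(p) = -p*log2(p) - (1-p)*log2(1-p) = -0.184*log2(0.184) - 0.816*log2(0.816) = 0.449369 + 0.239381 = 0.6887. C = 1 - H(p) = 1 - 0.6887 = 0.3113

0.3113 bits


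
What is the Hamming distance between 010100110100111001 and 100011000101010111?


Count differing positions: ^ ^ . ^ ^ ^ ^ ^ . . . ^ ^ . ^ ^ ^ . = 12 differences

12


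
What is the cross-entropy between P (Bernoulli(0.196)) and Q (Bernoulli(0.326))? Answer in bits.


H(P,Q) = -p*log2(q) - (1-p)*log2(1-q). -0.196*log2(0.326) = 0.316943; -0.804*log2(0.674) = 0.457620. H(P,Q) = 0.316943 + 0.457620 = 0.7746

0.7746 bits


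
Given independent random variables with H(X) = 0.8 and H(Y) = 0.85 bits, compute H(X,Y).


For independent variables, H(X,Y) = H(X) + H(Y) = 0.8 + 0.85 = 1.65

1.65 bits


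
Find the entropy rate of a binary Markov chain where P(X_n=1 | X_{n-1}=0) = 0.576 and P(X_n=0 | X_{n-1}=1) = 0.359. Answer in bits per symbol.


Stationary distribution: pi_0 = p10/(p01+p10) = 0.384, pi_1 = 0.616. Entropy rate H' = pi_0*H(p01) + pi_1*H(p10) = 0.384*0.9833 + 0.616*0.9418 = 0.9578

0.9578 bits/symbol


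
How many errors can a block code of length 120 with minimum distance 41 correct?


Correction capability = floor((d-1)/2) = floor((41-1)/2) = 20

20 errors


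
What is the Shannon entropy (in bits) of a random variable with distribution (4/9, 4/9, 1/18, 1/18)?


H = -sum(p_i * log2(p_i)). Terms: -(4/9)*log2(4/9) = 0.519967; -(4/9)*log2(4/9) = 0.519967; -(1/18)*log2(1/18) = 0.231663; -(1/18)*log2(1/18) = 0.231663. H = 0.519967 + 0.519967 + 0.231663 + 0.231663 = 1.5033

1.5033 bits


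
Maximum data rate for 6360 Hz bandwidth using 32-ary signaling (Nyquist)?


Rate = 2 * B * log2(M) = 2 * 6360 * 5.0 = 63600.0

63600.0 bps


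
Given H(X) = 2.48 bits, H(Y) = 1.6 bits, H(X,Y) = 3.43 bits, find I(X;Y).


I(X;Y) = H(X) + H(Y) - H(X,Y) = 2.48 + 1.6 - 3.43 = 0.65

0.65 bits


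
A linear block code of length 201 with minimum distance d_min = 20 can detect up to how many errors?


Detection capability = d_min - 1 = 20 - 1 = 19

19 errors


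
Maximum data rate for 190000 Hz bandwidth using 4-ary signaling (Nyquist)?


Rate = 2 * B * log2(M) = 2 * 190000 * 2.0 = 760000.0

760000.0 bps


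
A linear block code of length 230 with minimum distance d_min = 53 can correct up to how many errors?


Correction capability = floor((d-1)/2) = floor((53-1)/2) = 26

26 errors


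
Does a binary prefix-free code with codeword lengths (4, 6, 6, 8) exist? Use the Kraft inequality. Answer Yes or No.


Kraft sum = sum(2^(-l_i)) = 0.0977, need <= 1. Result: satisfied (a binary prefix-free code with these lengths exists)

Yes


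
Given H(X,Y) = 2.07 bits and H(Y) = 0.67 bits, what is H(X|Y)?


H(X|Y) = H(X,Y) - H(Y) = 2.07 - 0.67 = 1.4

1.4 bits


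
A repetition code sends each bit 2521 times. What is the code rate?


Rate = k/n = 1/2521

1/2521


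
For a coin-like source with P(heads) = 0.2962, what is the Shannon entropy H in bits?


H = -p*log2(p) - (1-p)*log2(1-p). -0.2962*log2(0.2962) = 0.519937; -0.7038*log2(0.7038) = 0.356660. H = 0.519937 + 0.356660 = 0.8766

0.8766 bits


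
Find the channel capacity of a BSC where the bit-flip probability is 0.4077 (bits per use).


H(p) = -p*log2(p) - (1-p)*log2(1-p) = -0.4077*log2(0.4077) - 0.5923*log2(0.5923) = 0.527735 + 0.447542 = 0.9753. C = 1 - H(p) = 1 - 0.9753 = 0.0247

0.0247 bits


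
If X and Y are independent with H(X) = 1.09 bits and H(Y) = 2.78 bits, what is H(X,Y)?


For independent variables, H(X,Y) = H(X) + H(Y) = 1.09 + 2.78 = 3.87

3.87 bits


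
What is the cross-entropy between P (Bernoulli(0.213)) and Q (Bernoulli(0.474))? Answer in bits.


H(P,Q) = -p*log2(q) - (1-p)*log2(1-q). -0.213*log2(0.474) = 0.229410; -0.787*log2(0.526) = 0.729443. H(P,Q) = 0.229410 + 0.729443 = 0.9589

0.9589 bits


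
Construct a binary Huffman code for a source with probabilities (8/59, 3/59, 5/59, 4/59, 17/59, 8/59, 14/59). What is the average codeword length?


Huffman construction (repeatedly merge the two least-probable nodes; each merge adds 1 bit to every symbol beneath it): 3/59 + 4/59 = 7/59; 5/59 + 7/59 = 12/59; 8/59 + 8/59 = 16/59; 12/59 + 14/59 = 26/59; 16/59 + 17/59 = 33/59; 26/59 + 33/59 = 1. Resulting codeword lengths (in the order the probabilities were given): (3, 4, 3, 4, 2, 3, 2). L_avg = sum(p_i * l_i) = 8/59*3 + 3/59*4 + 5/59*3 + 4/59*4 + 17/59*2 + 8/59*3 + 14/59*2 = 153/59 = 2.5932

2.5932 bits


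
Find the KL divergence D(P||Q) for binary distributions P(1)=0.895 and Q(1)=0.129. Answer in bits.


KL = p*log2(p/q) + (1-p)*log2((1-p)/(1-q)) = 0.895*log2(0.895/0.129) + 0.105*log2(0.105/0.871) = 2.1806

2.1806 bits


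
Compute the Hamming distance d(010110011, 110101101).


Count differing positions: ^ . . . ^ ^ ^ ^ . = 5 differences

5


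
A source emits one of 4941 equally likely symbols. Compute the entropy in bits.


H = log2(n) = log2(4941) = 12.2706

12.2706 bits


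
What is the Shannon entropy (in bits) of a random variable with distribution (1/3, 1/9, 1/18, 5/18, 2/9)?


H = -sum(p_i * log2(p_i)). Terms: -(1/3)*log2(1/3) = 0.528321; -(1/9)*log2(1/9) = 0.352214; -(1/18)*log2(1/18) = 0.231663; -(5/18)*log2(5/18) = 0.513332; -(2/9)*log2(2/9) = 0.482206. H = 0.528321 + 0.352214 + 0.231663 + 0.513332 + 0.482206 = 2.1077

2.1077 bits


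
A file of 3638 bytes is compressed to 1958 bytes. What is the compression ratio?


Ratio = original / compressed = 3638 / 1958 = 1.858

1.858


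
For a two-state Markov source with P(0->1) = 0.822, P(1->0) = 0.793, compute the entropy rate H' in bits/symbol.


Stationary distribution: pi_0 = p10/(p01+p10) = 0.491, pi_1 = 0.509. Entropy rate H' = pi_0*H(p01) + pi_1*H(p10) = 0.491*0.6757 + 0.509*0.7357 = 0.7062

0.7062 bits/symbol


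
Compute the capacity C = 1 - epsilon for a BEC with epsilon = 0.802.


C = 1 - epsilon = 1 - 0.802 = 0.198

0.198 bits


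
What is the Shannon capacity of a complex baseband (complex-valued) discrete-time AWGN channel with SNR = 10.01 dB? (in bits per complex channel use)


SNR_linear = 10^(10.01/10) = 10.0231; C = log2(1 + SNR_linear) = log2(1 + 10.0231) = 3.4625

3.4625 bits/channel use


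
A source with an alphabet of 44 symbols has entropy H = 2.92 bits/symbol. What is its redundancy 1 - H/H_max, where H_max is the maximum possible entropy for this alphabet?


H_max = log2(K) = log2(44) = 5.4594 bits/symbol. Redundancy = 1 - H/H_max = 1 - 2.92/5.4594 = 1 - 0.5349 = 0.4651

0.4651


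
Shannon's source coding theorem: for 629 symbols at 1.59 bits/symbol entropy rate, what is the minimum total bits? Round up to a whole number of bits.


Minimum bits >= n * H = 629 * 1.59 = 1000.11, rounded up to a whole number of bits = 1001

1001 bits


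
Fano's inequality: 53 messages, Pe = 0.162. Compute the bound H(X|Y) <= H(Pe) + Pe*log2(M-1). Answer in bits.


H(Pe) = -Pe*log2(Pe) - (1-Pe)*log2(1-Pe) = -0.162*log2(0.162) - 0.838*log2(0.838) = 0.425401 + 0.213671 = 0.6391. Pe*log2(M-1) = 0.162*log2(52) = 0.923471. Bound = H(Pe) + Pe*log2(M-1) = 0.425401 + 0.213671 + 0.923471 = 1.5625

1.5625 bits


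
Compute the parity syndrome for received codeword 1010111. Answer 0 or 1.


Syndrome = XOR of all bits = 1 XOR 0 XOR 1 XOR 0 XOR 1 XOR 1 XOR 1 = 1

1


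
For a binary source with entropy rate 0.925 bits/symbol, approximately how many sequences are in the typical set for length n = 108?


log2|A_typical| = nH = 108 * 0.925 = 99.9, so |A_typical| ~ 2^99.9 = 1.183e+30

1.183e+30


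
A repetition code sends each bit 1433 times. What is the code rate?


Rate = k/n = 1/1433

1/1433


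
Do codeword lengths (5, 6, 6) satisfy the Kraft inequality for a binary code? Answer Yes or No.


Kraft sum = sum(2^(-l_i)) = 0.0625, need <= 1. Result: satisfied (a binary prefix-free code with these lengths exists)

Yes


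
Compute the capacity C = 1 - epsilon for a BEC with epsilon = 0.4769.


C = 1 - epsilon = 1 - 0.4769 = 0.5231

0.5231 bits


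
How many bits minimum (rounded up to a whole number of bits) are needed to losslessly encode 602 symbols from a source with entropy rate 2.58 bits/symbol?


Minimum bits >= n * H = 602 * 2.58 = 1553.16, rounded up to a whole number of bits = 1554

1554 bits


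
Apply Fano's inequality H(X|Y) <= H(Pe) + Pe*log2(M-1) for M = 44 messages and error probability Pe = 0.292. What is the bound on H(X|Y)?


H(Pe) = -Pe*log2(Pe) - (1-Pe)*log2(1-Pe) = -0.292*log2(0.292) - 0.708*log2(0.708) = 0.518580 + 0.352711 = 0.8713. Pe*log2(M-1) = 0.292*log2(43) = 1.584469. Bound = H(Pe) + Pe*log2(M-1) = 0.518580 + 0.352711 + 1.584469 = 2.4558

2.4558 bits


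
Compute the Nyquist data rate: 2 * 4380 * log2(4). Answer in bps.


Rate = 2 * B * log2(M) = 2 * 4380 * 2.0 = 17520.0

17520.0 bps


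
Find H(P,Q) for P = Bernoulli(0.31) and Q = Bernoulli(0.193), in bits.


H(P,Q) = -p*log2(q) - (1-p)*log2(1-q). -0.31*log2(0.193) = 0.735731; -0.69*log2(0.807) = 0.213458. H(P,Q) = 0.735731 + 0.213458 = 0.9492

0.9492 bits


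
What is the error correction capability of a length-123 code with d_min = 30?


Correction capability = floor((d-1)/2) = floor((30-1)/2) = 14

14 errors


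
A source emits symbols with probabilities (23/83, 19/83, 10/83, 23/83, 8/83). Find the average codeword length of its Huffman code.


Huffman construction (repeatedly merge the two least-probable nodes; each merge adds 1 bit to every symbol beneath it): 8/83 + 10/83 = 18/83; 18/83 + 19/83 = 37/83; 23/83 + 23/83 = 46/83; 37/83 + 46/83 = 1. Resulting codeword lengths (in the order the probabilities were given): (2, 2, 3, 2, 3). L_avg = sum(p_i * l_i) = 23/83*2 + 19/83*2 + 10/83*3 + 23/83*2 + 8/83*3 = 184/83 = 2.2169

2.2169 bits


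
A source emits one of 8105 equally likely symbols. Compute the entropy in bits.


H = log2(n) = log2(8105) = 12.9846

12.9846 bits


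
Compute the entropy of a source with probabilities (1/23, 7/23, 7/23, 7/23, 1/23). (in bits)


H = -sum(p_i * log2(p_i)). Terms: -(1/23)*log2(1/23) = 0.196677; -(7/23)*log2(7/23) = 0.522324; -(7/23)*log2(7/23) = 0.522324; -(7/23)*log2(7/23) = 0.522324; -(1/23)*log2(1/23) = 0.196677. H = 0.196677 + 0.522324 + 0.522324 + 0.522324 + 0.196677 = 1.9603

1.9603 bits


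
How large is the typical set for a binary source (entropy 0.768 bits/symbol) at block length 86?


log2|A_typical| = nH = 86 * 0.768 = 66.048, so |A_typical| ~ 2^66.048 = 7.628e+19

7.628e+19


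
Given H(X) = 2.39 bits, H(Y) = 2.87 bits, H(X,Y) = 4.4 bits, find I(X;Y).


I(X;Y) = H(X) + H(Y) - H(X,Y) = 2.39 + 2.87 - 4.4 = 0.86

0.86 bits


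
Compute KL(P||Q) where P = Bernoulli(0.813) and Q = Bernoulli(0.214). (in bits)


KL = p*log2(p/q) + (1-p)*log2((1-p)/(1-q)) = 0.813*log2(0.813/0.214) + 0.187*log2(0.187/0.786) = 1.1782

1.1782 bits


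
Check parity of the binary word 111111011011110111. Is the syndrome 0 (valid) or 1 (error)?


Syndrome = XOR of all bits = 1 XOR 1 XOR 1 XOR 1 XOR 1 XOR 1 XOR 0 XOR 1 XOR 1 XOR 0 XOR 1 XOR 1 XOR 1 XOR 1 XOR 0 XOR 1 XOR 1 XOR 1 = 1

1


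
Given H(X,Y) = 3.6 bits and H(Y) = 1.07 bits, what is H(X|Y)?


H(X|Y) = H(X,Y) - H(Y) = 3.6 - 1.07 = 2.53

2.53 bits


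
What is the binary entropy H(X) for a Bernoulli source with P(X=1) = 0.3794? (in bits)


H = -p*log2(p) - (1-p)*log2(1-p). -0.3794*log2(0.3794) = 0.530480; -0.6206*log2(0.6206) = 0.427137. H = 0.530480 + 0.427137 = 0.9576

0.9576 bits


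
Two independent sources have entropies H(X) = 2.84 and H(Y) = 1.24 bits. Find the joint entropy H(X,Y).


For independent variables, H(X,Y) = H(X) + H(Y) = 2.84 + 1.24 = 4.08

4.08 bits


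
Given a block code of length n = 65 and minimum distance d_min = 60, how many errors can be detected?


Detection capability = d_min - 1 = 60 - 1 = 59

59 errors


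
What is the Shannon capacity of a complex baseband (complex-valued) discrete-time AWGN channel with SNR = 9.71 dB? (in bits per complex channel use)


SNR_linear = 10^(9.71/10) = 9.3541; C = log2(1 + SNR_linear) = log2(1 + 9.3541) = 3.3721

3.3721 bits/channel use


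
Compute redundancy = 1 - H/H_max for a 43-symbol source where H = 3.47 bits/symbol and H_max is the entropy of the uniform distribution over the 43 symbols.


H_max = log2(K) = log2(43) = 5.4263 bits/symbol. Redundancy = 1 - H/H_max = 1 - 3.47/5.4263 = 1 - 0.6395 = 0.3605

0.3605


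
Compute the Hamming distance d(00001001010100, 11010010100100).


Count differing positions: ^ ^ . ^ ^ . ^ ^ ^ ^ . . . . = 8 differences

8


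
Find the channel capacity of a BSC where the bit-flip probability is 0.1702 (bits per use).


H(p) = -p*log2(p) - (1-p)*log2(1-p) = -0.1702*log2(0.1702) - 0.8298*log2(0.8298) = 0.434809 + 0.223353 = 0.6582. C = 1 - H(p) = 1 - 0.6582 = 0.3418

0.3418 bits


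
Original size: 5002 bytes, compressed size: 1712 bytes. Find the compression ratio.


Ratio = original / compressed = 5002 / 1712 = 2.9217

2.9217


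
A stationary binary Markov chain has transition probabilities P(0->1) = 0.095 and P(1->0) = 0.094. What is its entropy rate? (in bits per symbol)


Stationary distribution: pi_0 = p10/(p01+p10) = 0.4974, pi_1 = 0.5026. Entropy rate H' = pi_0*H(p01) + pi_1*H(p10) = 0.4974*0.4529 + 0.5026*0.4497 = 0.4513

0.4513 bits/symbol


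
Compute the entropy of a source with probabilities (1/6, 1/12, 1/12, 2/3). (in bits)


H = -sum(p_i * log2(p_i)). Terms: -(1/6)*log2(1/6) = 0.430827; -(1/12)*log2(1/12) = 0.298747; -(1/12)*log2(1/12) = 0.298747; -(2/3)*log2(2/3) = 0.389975. H = 0.430827 + 0.298747 + 0.298747 + 0.389975 = 1.4183

1.4183 bits


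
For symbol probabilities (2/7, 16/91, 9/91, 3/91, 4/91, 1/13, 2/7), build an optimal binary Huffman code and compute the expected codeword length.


Huffman construction (repeatedly merge the two least-probable nodes; each merge adds 1 bit to every symbol beneath it): 3/91 + 4/91 = 1/13; 1/13 + 1/13 = 2/13; 9/91 + 2/13 = 23/91; 16/91 + 23/91 = 3/7; 2/7 + 2/7 = 4/7; 3/7 + 4/7 = 1. Resulting codeword lengths (in the order the probabilities were given): (2, 2, 3, 5, 5, 4, 2). L_avg = sum(p_i * l_i) = 2/7*2 + 16/91*2 + 9/91*3 + 3/91*5 + 4/91*5 + 1/13*4 + 2/7*2 = 226/91 = 2.4835

2.4835 bits


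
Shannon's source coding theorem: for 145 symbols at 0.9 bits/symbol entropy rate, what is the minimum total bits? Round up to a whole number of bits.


Minimum bits >= n * H = 145 * 0.9 = 130.5, rounded up to a whole number of bits = 131

131 bits


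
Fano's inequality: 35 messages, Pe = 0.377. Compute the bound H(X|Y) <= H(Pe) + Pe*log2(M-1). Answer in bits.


H(Pe) = -Pe*log2(Pe) - (1-Pe)*log2(1-Pe) = -0.377*log2(0.377) - 0.623*log2(0.623) = 0.530576 + 0.425320 = 0.9559. Pe*log2(M-1) = 0.377*log2(34) = 1.917973. Bound = H(Pe) + Pe*log2(M-1) = 0.530576 + 0.425320 + 1.917973 = 2.8739

2.8739 bits


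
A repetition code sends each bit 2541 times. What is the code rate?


Rate = k/n = 1/2541

1/2541


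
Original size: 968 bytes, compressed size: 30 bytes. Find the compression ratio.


Ratio = original / compressed = 968 / 30 = 32.2667

32.2667


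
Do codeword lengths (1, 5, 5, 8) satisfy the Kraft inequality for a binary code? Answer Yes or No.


Kraft sum = sum(2^(-l_i)) = 0.5664, need <= 1. Result: satisfied (a binary prefix-free code with these lengths exists)

Yes


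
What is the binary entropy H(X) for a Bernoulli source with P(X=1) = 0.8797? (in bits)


H = -p*log2(p) - (1-p)*log2(1-p). -0.8797*log2(0.8797) = 0.162671; -0.1203*log2(0.1203) = 0.367552. H = 0.162671 + 0.367552 = 0.5302

0.5302 bits


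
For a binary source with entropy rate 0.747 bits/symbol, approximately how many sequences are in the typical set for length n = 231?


log2|A_typical| = nH = 231 * 0.747 = 172.557, so |A_typical| ~ 2^172.557 = 8.807e+51

8.807e+51


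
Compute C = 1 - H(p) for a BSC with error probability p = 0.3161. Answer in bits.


H(p) = -p*log2(p) - (1-p)*log2(1-p) = -0.3161*log2(0.3161) - 0.6839*log2(0.6839) = 0.525215 + 0.374875 = 0.9001. C = 1 - H(p) = 1 - 0.9001 = 0.0999

0.0999 bits


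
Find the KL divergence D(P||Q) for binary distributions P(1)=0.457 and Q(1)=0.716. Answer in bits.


KL = p*log2(p/q) + (1-p)*log2((1-p)/(1-q)) = 0.457*log2(0.457/0.716) + 0.543*log2(0.543/0.284) = 0.2117

0.2117 bits


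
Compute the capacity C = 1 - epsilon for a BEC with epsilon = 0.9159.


C = 1 - epsilon = 1 - 0.9159 = 0.0841

0.0841 bits


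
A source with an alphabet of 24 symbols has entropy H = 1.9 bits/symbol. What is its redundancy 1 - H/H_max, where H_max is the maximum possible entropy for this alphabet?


H_max = log2(K) = log2(24) = 4.585 bits/symbol. Redundancy = 1 - H/H_max = 1 - 1.9/4.585 = 1 - 0.4144 = 0.5856

0.5856


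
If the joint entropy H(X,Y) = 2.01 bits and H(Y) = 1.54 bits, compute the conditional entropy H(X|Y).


H(X|Y) = H(X,Y) - H(Y) = 2.01 - 1.54 = 0.47

0.47 bits


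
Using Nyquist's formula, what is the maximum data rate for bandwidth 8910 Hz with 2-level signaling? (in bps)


Rate = 2 * B * log2(M) = 2 * 8910 * 1.0 = 17820.0

17820.0 bps


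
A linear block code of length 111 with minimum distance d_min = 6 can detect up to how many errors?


Detection capability = d_min - 1 = 6 - 1 = 5

5 errors


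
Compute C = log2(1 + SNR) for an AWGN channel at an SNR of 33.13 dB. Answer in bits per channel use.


SNR_linear = 10^(33.13/10) = 2055.8906; C = log2(1 + SNR_linear) = log2(1 + 2055.8906) = 11.0062

11.0062 bits/channel use


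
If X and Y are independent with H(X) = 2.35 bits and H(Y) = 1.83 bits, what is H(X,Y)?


For independent variables, H(X,Y) = H(X) + H(Y) = 2.35 + 1.83 = 4.18

4.18 bits


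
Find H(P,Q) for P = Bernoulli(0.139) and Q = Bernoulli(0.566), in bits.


H(P,Q) = -p*log2(q) - (1-p)*log2(1-q). -0.139*log2(0.566) = 0.114137; -0.861*log2(0.434) = 1.036845. H(P,Q) = 0.114137 + 1.036845 = 1.151

1.151 bits


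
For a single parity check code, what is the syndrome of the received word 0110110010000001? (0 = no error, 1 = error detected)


Syndrome = XOR of all bits = 0 XOR 1 XOR 1 XOR 0 XOR 1 XOR 1 XOR 0 XOR 0 XOR 1 XOR 0 XOR 0 XOR 0 XOR 0 XOR 0 XOR 0 XOR 1 = 0

0


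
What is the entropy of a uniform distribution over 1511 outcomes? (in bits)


H = log2(n) = log2(1511) = 10.5613

10.5613 bits


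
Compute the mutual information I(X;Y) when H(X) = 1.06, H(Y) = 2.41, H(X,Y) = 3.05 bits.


I(X;Y) = H(X) + H(Y) - H(X,Y) = 1.06 + 2.41 - 3.05 = 0.42

0.42 bits


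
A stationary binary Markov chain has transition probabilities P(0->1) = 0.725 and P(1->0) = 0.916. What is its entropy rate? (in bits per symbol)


Stationary distribution: pi_0 = p10/(p01+p10) = 0.5582, pi_1 = 0.4418. Entropy rate H' = pi_0*H(p01) + pi_1*H(p10) = 0.5582*0.8485 + 0.4418*0.4161 = 0.6575

0.6575 bits/symbol


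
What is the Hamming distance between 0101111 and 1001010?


Count differing positions: ^ ^ . . ^ . ^ = 4 differences

4


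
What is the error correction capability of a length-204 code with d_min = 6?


Correction capability = floor((d-1)/2) = floor((6-1)/2) = 2

2 errors


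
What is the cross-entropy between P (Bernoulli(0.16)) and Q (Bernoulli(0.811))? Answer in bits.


H(P,Q) = -p*log2(q) - (1-p)*log2(1-q). -0.16*log2(0.811) = 0.048356; -0.84*log2(0.189) = 2.018975. H(P,Q) = 0.048356 + 2.018975 = 2.0673

2.0673 bits


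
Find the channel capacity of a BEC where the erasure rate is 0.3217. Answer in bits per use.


C = 1 - epsilon = 1 - 0.3217 = 0.6783

0.6783 bits


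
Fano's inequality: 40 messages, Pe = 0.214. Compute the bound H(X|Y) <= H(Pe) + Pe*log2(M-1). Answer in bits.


H(Pe) = -Pe*log2(Pe) - (1-Pe)*log2(1-Pe) = -0.214*log2(0.214) - 0.786*log2(0.786) = 0.476004 + 0.273055 = 0.7491. Pe*log2(M-1) = 0.214*log2(39) = 1.131076. Bound = H(Pe) + Pe*log2(M-1) = 0.476004 + 0.273055 + 1.131076 = 1.8801

1.8801 bits


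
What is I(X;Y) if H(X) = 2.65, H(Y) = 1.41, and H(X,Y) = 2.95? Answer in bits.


I(X;Y) = H(X) + H(Y) - H(X,Y) = 2.65 + 1.41 - 2.95 = 1.11

1.11 bits


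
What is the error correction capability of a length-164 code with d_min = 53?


Correction capability = floor((d-1)/2) = floor((53-1)/2) = 26

26 errors


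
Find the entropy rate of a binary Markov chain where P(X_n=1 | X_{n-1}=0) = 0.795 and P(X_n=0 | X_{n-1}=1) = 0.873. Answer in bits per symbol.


Stationary distribution: pi_0 = p10/(p01+p10) = 0.5234, pi_1 = 0.4766. Entropy rate H' = pi_0*H(p01) + pi_1*H(p10) = 0.5234*0.7318 + 0.4766*0.5492 = 0.6448

0.6448 bits/symbol


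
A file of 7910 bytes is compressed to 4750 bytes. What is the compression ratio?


Ratio = original / compressed = 7910 / 4750 = 1.6653

1.6653


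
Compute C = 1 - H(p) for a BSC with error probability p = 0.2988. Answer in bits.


H(p) = -p*log2(p) - (1-p)*log2(1-p) = -0.2988*log2(0.2988) - 0.7012*log2(0.7012) = 0.520733 + 0.359086 = 0.8798. C = 1 - H(p) = 1 - 0.8798 = 0.1202

0.1202 bits


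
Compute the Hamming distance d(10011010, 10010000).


Count differing positions: . . . . ^ . ^ . = 2 differences

2


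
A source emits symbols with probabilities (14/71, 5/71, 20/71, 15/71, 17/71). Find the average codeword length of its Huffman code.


Huffman construction (repeatedly merge the two least-probable nodes; each merge adds 1 bit to every symbol beneath it): 5/71 + 14/71 = 19/71; 15/71 + 17/71 = 32/71; 19/71 + 20/71 = 39/71; 32/71 + 39/71 = 1. Resulting codeword lengths (in the order the probabilities were given): (3, 3, 2, 2, 2). L_avg = sum(p_i * l_i) = 14/71*3 + 5/71*3 + 20/71*2 + 15/71*2 + 17/71*2 = 161/71 = 2.2676

2.2676 bits


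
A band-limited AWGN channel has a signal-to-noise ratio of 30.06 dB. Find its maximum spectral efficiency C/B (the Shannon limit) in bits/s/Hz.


SNR_linear = 10^(30.06/10) = 1013.9114; C/B = log2(1 + SNR_linear) = log2(1 + 1013.9114) = 9.9871

9.9871 bits/s/Hz


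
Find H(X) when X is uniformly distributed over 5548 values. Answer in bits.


H = log2(n) = log2(5548) = 12.4378

12.4378 bits


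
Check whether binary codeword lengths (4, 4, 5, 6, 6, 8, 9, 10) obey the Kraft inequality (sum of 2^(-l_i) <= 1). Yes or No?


Kraft sum = sum(2^(-l_i)) = 0.1943, need <= 1. Result: satisfied (a binary prefix-free code with these lengths exists)

Yes


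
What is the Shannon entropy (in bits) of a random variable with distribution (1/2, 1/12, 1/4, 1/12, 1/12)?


H = -sum(p_i * log2(p_i)). Terms: -(1/2)*log2(1/2) = 0.500000; -(1/12)*log2(1/12) = 0.298747; -(1/4)*log2(1/4) = 0.500000; -(1/12)*log2(1/12) = 0.298747; -(1/12)*log2(1/12) = 0.298747. H = 0.500000 + 0.298747 + 0.500000 + 0.298747 + 0.298747 = 1.8962

1.8962 bits


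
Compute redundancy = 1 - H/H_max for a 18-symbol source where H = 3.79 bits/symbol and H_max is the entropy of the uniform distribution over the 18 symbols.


H_max = log2(K) = log2(18) = 4.1699 bits/symbol. Redundancy = 1 - H/H_max = 1 - 3.79/4.1699 = 1 - 0.9089 = 0.0911

0.0911


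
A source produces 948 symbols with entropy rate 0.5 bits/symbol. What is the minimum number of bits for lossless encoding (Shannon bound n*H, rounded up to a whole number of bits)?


Minimum bits >= n * H = 948 * 0.5 = 474.0, rounded up to a whole number of bits = 474

474 bits


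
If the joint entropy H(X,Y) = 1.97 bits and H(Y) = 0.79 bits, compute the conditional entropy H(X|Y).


H(X|Y) = H(X,Y) - H(Y) = 1.97 - 0.79 = 1.18

1.18 bits


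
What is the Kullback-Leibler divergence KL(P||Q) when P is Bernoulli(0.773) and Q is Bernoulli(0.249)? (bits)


KL = p*log2(p/q) + (1-p)*log2((1-p)/(1-q)) = 0.773*log2(0.773/0.249) + 0.227*log2(0.227/0.751) = 0.8715

0.8715 bits


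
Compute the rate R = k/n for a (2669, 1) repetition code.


Rate = k/n = 1/2669

1/2669


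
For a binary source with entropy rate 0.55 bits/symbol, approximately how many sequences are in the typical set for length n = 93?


log2|A_typical| = nH = 93 * 0.55 = 51.15, so |A_typical| ~ 2^51.15 = 2.499e+15

2.499e+15


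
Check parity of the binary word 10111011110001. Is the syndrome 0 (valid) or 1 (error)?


Syndrome = XOR of all bits = 1 XOR 0 XOR 1 XOR 1 XOR 1 XOR 0 XOR 1 XOR 1 XOR 1 XOR 1 XOR 0 XOR 0 XOR 0 XOR 1 = 1

1


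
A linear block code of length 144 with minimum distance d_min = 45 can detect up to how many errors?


Detection capability = d_min - 1 = 45 - 1 = 44

44 errors


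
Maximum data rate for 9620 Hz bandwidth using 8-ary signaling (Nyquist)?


Rate = 2 * B * log2(M) = 2 * 9620 * 3.0 = 57720.0

57720.0 bps
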